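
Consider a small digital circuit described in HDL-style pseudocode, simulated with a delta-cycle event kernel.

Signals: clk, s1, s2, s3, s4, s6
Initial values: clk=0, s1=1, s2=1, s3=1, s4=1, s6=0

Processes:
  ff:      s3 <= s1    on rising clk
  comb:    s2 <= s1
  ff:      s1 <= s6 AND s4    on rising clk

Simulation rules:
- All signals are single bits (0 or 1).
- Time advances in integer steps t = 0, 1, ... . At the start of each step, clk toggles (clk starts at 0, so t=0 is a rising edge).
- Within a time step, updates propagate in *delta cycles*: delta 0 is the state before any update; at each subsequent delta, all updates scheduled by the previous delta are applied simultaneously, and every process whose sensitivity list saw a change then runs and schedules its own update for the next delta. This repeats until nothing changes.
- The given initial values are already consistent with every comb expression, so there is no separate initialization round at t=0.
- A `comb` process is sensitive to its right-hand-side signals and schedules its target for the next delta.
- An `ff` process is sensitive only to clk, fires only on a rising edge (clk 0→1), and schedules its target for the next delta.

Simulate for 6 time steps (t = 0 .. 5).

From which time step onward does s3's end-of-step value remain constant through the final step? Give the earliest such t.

t0.Δ0 clk=0 s2=1 s6=0 s4=1 s1=1 s3=1
t0.Δ1 clk=1 s2=1 s6=0 s4=1 s1=1 s3=1
t0.Δ2 clk=1 s2=1 s6=0 s4=1 s1=0 s3=1
t0.Δ3 clk=1 s2=0 s6=0 s4=1 s1=0 s3=1
t1.Δ0 clk=1 s2=0 s6=0 s4=1 s1=0 s3=1
t1.Δ1 clk=0 s2=0 s6=0 s4=1 s1=0 s3=1
t2.Δ0 clk=0 s2=0 s6=0 s4=1 s1=0 s3=1
t2.Δ1 clk=1 s2=0 s6=0 s4=1 s1=0 s3=1
t2.Δ2 clk=1 s2=0 s6=0 s4=1 s1=0 s3=0
t3.Δ0 clk=1 s2=0 s6=0 s4=1 s1=0 s3=0
t3.Δ1 clk=0 s2=0 s6=0 s4=1 s1=0 s3=0
t4.Δ0 clk=0 s2=0 s6=0 s4=1 s1=0 s3=0
t4.Δ1 clk=1 s2=0 s6=0 s4=1 s1=0 s3=0
t5.Δ0 clk=1 s2=0 s6=0 s4=1 s1=0 s3=0
t5.Δ1 clk=0 s2=0 s6=0 s4=1 s1=0 s3=0

2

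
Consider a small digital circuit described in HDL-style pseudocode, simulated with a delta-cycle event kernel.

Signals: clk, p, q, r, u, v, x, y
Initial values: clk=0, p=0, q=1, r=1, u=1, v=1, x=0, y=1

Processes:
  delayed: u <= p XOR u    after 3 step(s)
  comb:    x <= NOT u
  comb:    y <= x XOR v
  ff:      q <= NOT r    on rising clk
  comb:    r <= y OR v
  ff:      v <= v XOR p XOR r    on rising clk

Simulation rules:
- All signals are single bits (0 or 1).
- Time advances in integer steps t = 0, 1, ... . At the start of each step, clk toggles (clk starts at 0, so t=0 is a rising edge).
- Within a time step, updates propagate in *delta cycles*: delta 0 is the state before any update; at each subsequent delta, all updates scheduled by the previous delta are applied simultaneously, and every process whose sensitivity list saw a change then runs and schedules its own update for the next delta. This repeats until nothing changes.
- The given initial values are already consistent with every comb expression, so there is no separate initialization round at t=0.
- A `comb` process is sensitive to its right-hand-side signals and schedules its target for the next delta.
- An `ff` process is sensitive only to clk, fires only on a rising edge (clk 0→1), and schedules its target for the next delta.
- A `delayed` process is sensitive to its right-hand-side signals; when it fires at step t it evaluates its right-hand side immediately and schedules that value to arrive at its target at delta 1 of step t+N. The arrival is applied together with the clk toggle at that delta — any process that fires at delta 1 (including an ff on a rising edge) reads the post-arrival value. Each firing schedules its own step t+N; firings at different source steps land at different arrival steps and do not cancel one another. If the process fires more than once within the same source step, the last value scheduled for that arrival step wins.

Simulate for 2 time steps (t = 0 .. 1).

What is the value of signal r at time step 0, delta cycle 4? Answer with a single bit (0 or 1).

t0.Δ0 r=1 q=1 p=0 y=1 v=1 u=1 x=0 clk=0
t0.Δ1 r=1 q=1 p=0 y=1 v=1 u=1 x=0 clk=1
t0.Δ2 r=1 q=0 p=0 y=1 v=0 u=1 x=0 clk=1
t0.Δ3 r=1 q=0 p=0 y=0 v=0 u=1 x=0 clk=1
t0.Δ4 r=0 q=0 p=0 y=0 v=0 u=1 x=0 clk=1
t1.Δ0 r=0 q=0 p=0 y=0 v=0 u=1 x=0 clk=1
t1.Δ1 r=0 q=0 p=0 y=0 v=0 u=1 x=0 clk=0

0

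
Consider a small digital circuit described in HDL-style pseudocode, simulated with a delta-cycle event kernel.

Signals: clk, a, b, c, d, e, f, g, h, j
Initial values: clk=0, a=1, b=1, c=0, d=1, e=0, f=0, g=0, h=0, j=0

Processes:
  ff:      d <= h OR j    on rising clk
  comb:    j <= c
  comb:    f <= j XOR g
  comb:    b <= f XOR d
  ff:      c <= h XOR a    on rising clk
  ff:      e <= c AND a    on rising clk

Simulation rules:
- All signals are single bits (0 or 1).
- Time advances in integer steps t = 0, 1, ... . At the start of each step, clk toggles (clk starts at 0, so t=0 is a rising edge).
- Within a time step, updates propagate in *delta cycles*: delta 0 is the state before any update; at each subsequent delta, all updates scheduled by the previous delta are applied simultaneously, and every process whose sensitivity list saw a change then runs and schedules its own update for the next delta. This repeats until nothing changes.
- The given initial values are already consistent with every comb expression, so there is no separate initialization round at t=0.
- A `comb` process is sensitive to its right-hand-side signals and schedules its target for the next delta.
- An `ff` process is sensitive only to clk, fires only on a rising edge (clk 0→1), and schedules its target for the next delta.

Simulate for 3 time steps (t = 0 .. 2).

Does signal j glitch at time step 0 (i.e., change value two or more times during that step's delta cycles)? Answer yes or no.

no

[bits: g,a,f,j,h,clk,d,b,c,e]
t=0: Δ0=0100001100 Δ1=0100011100 Δ2=0100010110 Δ3=0101010010 Δ4=0111010010 Δ5=0111010110 | 5Δ
t=1: Δ0=0111010110 Δ1=0111000110 | 1Δ
t=2: Δ0=0111000110 Δ1=0111010110 Δ2=0111011111 Δ3=0111011011 | 3Δ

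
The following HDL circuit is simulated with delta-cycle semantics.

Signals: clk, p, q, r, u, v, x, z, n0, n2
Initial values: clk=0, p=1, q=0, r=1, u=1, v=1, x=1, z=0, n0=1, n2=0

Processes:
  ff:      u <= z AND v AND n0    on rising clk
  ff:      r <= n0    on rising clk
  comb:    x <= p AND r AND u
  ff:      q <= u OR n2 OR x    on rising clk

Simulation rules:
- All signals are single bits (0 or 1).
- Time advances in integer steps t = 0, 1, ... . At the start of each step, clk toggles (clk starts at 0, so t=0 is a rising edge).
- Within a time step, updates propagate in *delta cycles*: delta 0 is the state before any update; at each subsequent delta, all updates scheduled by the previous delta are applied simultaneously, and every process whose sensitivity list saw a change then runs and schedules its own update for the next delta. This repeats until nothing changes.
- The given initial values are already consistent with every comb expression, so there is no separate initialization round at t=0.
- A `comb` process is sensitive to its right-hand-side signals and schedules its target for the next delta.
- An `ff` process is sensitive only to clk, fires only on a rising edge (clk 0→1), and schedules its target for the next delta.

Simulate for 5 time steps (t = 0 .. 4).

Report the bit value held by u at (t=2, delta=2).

0

[bits: r,u,z,n0,v,clk,q,n2,x,p]
t=0: Δ0=1101100011 Δ1=1101110011 Δ2=1001111011 Δ3=1001111001 | 3Δ
t=1: Δ0=1001111001 Δ1=1001101001 | 1Δ
t=2: Δ0=1001101001 Δ1=1001111001 Δ2=1001110001 | 2Δ
t=3: Δ0=1001110001 Δ1=1001100001 | 1Δ
t=4: Δ0=1001100001 Δ1=1001110001 | 1Δ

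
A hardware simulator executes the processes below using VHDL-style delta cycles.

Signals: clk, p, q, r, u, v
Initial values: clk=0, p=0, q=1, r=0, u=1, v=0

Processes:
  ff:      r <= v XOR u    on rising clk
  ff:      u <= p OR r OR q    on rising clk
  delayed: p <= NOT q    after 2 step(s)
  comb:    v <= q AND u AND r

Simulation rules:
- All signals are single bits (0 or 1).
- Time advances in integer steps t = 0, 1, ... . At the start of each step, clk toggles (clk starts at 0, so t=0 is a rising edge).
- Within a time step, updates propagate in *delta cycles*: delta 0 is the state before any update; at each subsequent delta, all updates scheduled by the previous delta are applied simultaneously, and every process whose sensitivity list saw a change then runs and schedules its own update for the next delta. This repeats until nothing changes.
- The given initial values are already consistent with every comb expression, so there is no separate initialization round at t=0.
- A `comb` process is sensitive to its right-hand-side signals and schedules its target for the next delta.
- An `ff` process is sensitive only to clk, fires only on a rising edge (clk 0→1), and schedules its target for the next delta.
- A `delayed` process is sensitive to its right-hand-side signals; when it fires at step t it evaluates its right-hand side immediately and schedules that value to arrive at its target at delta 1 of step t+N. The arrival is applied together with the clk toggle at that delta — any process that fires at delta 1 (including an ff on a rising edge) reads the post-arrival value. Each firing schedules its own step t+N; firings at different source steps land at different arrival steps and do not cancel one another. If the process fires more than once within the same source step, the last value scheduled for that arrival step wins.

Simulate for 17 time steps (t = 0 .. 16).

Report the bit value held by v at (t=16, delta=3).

t=0 Δ0: clk=0 r=0 p=0 u=1 v=0 q=1
  Δ1: clk:0→1
  Δ2: r:0→1
  Δ3: v:0→1
  (3Δ to stable)
t=1 Δ0: clk=1 r=1 p=0 u=1 v=1 q=1
  Δ1: clk:1→0
  (1Δ to stable)
t=2 Δ0: clk=0 r=1 p=0 u=1 v=1 q=1
  Δ1: clk:0→1
  Δ2: r:1→0
  Δ3: v:1→0
  (3Δ to stable)
t=3 Δ0: clk=1 r=0 p=0 u=1 v=0 q=1
  Δ1: clk:1→0
  (1Δ to stable)
t=4 Δ0: clk=0 r=0 p=0 u=1 v=0 q=1
  Δ1: clk:0→1
  Δ2: r:0→1
  Δ3: v:0→1
  (3Δ to stable)
t=5 Δ0: clk=1 r=1 p=0 u=1 v=1 q=1
  Δ1: clk:1→0
  (1Δ to stable)
t=6 Δ0: clk=0 r=1 p=0 u=1 v=1 q=1
  Δ1: clk:0→1
  Δ2: r:1→0
  Δ3: v:1→0
  (3Δ to stable)
t=7 Δ0: clk=1 r=0 p=0 u=1 v=0 q=1
  Δ1: clk:1→0
  (1Δ to stable)
t=8 Δ0: clk=0 r=0 p=0 u=1 v=0 q=1
  Δ1: clk:0→1
  Δ2: r:0→1
  Δ3: v:0→1
  (3Δ to stable)
t=9 Δ0: clk=1 r=1 p=0 u=1 v=1 q=1
  Δ1: clk:1→0
  (1Δ to stable)
t=10 Δ0: clk=0 r=1 p=0 u=1 v=1 q=1
  Δ1: clk:0→1
  Δ2: r:1→0
  Δ3: v:1→0
  (3Δ to stable)
t=11 Δ0: clk=1 r=0 p=0 u=1 v=0 q=1
  Δ1: clk:1→0
  (1Δ to stable)
t=12 Δ0: clk=0 r=0 p=0 u=1 v=0 q=1
  Δ1: clk:0→1
  Δ2: r:0→1
  Δ3: v:0→1
  (3Δ to stable)
t=13 Δ0: clk=1 r=1 p=0 u=1 v=1 q=1
  Δ1: clk:1→0
  (1Δ to stable)
t=14 Δ0: clk=0 r=1 p=0 u=1 v=1 q=1
  Δ1: clk:0→1
  Δ2: r:1→0
  Δ3: v:1→0
  (3Δ to stable)
t=15 Δ0: clk=1 r=0 p=0 u=1 v=0 q=1
  Δ1: clk:1→0
  (1Δ to stable)
t=16 Δ0: clk=0 r=0 p=0 u=1 v=0 q=1
  Δ1: clk:0→1
  Δ2: r:0→1
  Δ3: v:0→1
  (3Δ to stable)

1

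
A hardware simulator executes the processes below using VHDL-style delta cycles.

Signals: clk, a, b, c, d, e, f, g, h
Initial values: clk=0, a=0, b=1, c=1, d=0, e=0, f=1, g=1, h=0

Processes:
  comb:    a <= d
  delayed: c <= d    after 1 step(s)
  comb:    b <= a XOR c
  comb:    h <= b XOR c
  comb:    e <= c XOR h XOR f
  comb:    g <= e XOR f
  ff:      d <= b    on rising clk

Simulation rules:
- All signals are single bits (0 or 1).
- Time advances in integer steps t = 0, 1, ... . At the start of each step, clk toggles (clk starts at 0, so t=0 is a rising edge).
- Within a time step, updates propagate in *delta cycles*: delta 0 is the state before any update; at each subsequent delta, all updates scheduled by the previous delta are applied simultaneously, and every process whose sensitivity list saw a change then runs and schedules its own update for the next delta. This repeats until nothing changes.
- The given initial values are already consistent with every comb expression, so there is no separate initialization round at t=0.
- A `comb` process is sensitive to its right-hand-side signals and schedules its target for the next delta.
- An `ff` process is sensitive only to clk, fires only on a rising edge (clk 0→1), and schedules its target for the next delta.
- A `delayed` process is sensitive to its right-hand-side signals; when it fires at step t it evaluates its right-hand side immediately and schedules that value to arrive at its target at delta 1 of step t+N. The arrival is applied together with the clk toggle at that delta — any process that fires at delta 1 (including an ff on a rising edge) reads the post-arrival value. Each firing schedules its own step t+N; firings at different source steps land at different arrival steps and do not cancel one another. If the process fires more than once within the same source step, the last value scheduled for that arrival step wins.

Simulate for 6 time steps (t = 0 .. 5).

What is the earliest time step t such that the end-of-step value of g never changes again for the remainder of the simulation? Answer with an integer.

[bits: b,clk,d,h,f,e,a,c,g]
t=0: Δ0=100010011 Δ1=110010011 Δ2=111010011 Δ3=111010111 Δ4=011010111 Δ5=011110111 Δ6=011111111 Δ7=011111110 | 7Δ
t=1: Δ0=011111110 Δ1=001111110 | 1Δ
t=2: Δ0=001111110 Δ1=011111110 Δ2=010111110 Δ3=010111010 Δ4=110111010 Δ5=110011010 Δ6=110010010 Δ7=110010011 | 7Δ
t=3: Δ0=110010011 Δ1=100010001 Δ2=000111001 Δ3=000010000 Δ4=000011001 Δ5=000011000 | 5Δ
t=4: Δ0=000011000 Δ1=010011000 | 1Δ
t=5: Δ0=010011000 Δ1=000011000 | 1Δ

3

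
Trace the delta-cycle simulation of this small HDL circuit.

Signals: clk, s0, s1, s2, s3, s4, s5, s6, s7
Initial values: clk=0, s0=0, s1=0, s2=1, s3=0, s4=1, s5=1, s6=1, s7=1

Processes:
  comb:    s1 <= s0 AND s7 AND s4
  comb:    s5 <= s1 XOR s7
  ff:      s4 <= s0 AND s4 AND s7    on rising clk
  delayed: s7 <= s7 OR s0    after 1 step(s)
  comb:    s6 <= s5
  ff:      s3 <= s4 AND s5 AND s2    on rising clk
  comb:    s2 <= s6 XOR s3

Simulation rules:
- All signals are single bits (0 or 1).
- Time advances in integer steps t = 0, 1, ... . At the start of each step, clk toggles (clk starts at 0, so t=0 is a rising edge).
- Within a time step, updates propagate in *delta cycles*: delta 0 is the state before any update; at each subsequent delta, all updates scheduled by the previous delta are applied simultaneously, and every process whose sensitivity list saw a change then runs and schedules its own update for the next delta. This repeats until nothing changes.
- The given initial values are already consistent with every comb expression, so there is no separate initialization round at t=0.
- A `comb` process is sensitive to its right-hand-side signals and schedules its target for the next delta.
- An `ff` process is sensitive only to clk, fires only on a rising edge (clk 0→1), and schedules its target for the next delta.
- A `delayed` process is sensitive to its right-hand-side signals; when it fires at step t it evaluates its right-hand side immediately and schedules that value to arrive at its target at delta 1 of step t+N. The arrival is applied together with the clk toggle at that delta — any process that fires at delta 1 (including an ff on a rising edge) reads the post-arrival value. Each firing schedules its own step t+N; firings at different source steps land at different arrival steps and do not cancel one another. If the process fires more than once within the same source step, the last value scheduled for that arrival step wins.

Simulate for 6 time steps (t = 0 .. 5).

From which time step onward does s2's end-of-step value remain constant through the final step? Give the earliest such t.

2

t0.Δ0 s6=1 clk=0 s3=0 s7=1 s5=1 s0=0 s4=1 s2=1 s1=0
t0.Δ1 s6=1 clk=1 s3=0 s7=1 s5=1 s0=0 s4=1 s2=1 s1=0
t0.Δ2 s6=1 clk=1 s3=1 s7=1 s5=1 s0=0 s4=0 s2=1 s1=0
t0.Δ3 s6=1 clk=1 s3=1 s7=1 s5=1 s0=0 s4=0 s2=0 s1=0
t1.Δ0 s6=1 clk=1 s3=1 s7=1 s5=1 s0=0 s4=0 s2=0 s1=0
t1.Δ1 s6=1 clk=0 s3=1 s7=1 s5=1 s0=0 s4=0 s2=0 s1=0
t2.Δ0 s6=1 clk=0 s3=1 s7=1 s5=1 s0=0 s4=0 s2=0 s1=0
t2.Δ1 s6=1 clk=1 s3=1 s7=1 s5=1 s0=0 s4=0 s2=0 s1=0
t2.Δ2 s6=1 clk=1 s3=0 s7=1 s5=1 s0=0 s4=0 s2=0 s1=0
t2.Δ3 s6=1 clk=1 s3=0 s7=1 s5=1 s0=0 s4=0 s2=1 s1=0
t3.Δ0 s6=1 clk=1 s3=0 s7=1 s5=1 s0=0 s4=0 s2=1 s1=0
t3.Δ1 s6=1 clk=0 s3=0 s7=1 s5=1 s0=0 s4=0 s2=1 s1=0
t4.Δ0 s6=1 clk=0 s3=0 s7=1 s5=1 s0=0 s4=0 s2=1 s1=0
t4.Δ1 s6=1 clk=1 s3=0 s7=1 s5=1 s0=0 s4=0 s2=1 s1=0
t5.Δ0 s6=1 clk=1 s3=0 s7=1 s5=1 s0=0 s4=0 s2=1 s1=0
t5.Δ1 s6=1 clk=0 s3=0 s7=1 s5=1 s0=0 s4=0 s2=1 s1=0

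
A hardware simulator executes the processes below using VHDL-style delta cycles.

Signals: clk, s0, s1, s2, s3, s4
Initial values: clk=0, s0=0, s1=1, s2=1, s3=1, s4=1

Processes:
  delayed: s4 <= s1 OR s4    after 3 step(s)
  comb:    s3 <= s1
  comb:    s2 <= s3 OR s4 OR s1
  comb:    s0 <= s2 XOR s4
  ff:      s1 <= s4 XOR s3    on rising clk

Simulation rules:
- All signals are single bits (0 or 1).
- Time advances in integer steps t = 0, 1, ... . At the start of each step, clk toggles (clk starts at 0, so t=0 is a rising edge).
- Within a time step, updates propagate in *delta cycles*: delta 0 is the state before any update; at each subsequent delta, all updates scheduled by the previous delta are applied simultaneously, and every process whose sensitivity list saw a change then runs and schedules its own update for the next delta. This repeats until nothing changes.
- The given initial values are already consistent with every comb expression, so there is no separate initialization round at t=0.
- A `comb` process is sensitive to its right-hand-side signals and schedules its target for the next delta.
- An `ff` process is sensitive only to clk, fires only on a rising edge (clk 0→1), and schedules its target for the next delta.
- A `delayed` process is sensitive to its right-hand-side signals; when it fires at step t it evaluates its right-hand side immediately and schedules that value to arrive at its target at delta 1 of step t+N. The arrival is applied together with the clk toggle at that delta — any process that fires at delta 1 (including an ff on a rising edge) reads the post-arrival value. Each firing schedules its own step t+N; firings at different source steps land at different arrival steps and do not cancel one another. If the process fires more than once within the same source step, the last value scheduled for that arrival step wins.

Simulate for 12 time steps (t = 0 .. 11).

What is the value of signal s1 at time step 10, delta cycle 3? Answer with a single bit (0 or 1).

1

t=0 Δ0: s1=1 clk=0 s3=1 s2=1 s4=1 s0=0
  Δ1: clk:0→1
  Δ2: s1:1→0
  Δ3: s3:1→0
  (3Δ to stable)
t=1 Δ0: s1=0 clk=1 s3=0 s2=1 s4=1 s0=0
  Δ1: clk:1→0
  (1Δ to stable)
t=2 Δ0: s1=0 clk=0 s3=0 s2=1 s4=1 s0=0
  Δ1: clk:0→1
  Δ2: s1:0→1
  Δ3: s3:0→1
  (3Δ to stable)
t=3 Δ0: s1=1 clk=1 s3=1 s2=1 s4=1 s0=0
  Δ1: clk:1→0
  (1Δ to stable)
t=4 Δ0: s1=1 clk=0 s3=1 s2=1 s4=1 s0=0
  Δ1: clk:0→1
  Δ2: s1:1→0
  Δ3: s3:1→0
  (3Δ to stable)
t=5 Δ0: s1=0 clk=1 s3=0 s2=1 s4=1 s0=0
  Δ1: clk:1→0
  (1Δ to stable)
t=6 Δ0: s1=0 clk=0 s3=0 s2=1 s4=1 s0=0
  Δ1: clk:0→1
  Δ2: s1:0→1
  Δ3: s3:0→1
  (3Δ to stable)
t=7 Δ0: s1=1 clk=1 s3=1 s2=1 s4=1 s0=0
  Δ1: clk:1→0
  (1Δ to stable)
t=8 Δ0: s1=1 clk=0 s3=1 s2=1 s4=1 s0=0
  Δ1: clk:0→1
  Δ2: s1:1→0
  Δ3: s3:1→0
  (3Δ to stable)
t=9 Δ0: s1=0 clk=1 s3=0 s2=1 s4=1 s0=0
  Δ1: clk:1→0
  (1Δ to stable)
t=10 Δ0: s1=0 clk=0 s3=0 s2=1 s4=1 s0=0
  Δ1: clk:0→1
  Δ2: s1:0→1
  Δ3: s3:0→1
  (3Δ to stable)
t=11 Δ0: s1=1 clk=1 s3=1 s2=1 s4=1 s0=0
  Δ1: clk:1→0
  (1Δ to stable)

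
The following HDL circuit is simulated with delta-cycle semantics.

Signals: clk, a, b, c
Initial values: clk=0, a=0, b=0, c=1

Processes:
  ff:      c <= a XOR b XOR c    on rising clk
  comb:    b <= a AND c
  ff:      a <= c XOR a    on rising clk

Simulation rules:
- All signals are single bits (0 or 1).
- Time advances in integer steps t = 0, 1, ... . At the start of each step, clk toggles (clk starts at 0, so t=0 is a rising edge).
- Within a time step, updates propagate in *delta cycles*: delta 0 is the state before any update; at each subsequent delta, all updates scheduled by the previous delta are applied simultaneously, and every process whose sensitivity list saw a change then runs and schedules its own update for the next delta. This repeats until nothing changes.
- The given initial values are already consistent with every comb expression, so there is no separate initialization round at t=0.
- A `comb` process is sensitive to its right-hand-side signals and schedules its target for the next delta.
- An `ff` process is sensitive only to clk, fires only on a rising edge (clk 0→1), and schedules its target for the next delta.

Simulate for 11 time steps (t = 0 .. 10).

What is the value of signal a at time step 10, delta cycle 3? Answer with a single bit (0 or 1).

0

[bits: a,b,clk,c]
t=0: Δ0=0001 Δ1=0011 Δ2=1011 Δ3=1111 | 3Δ
t=1: Δ0=1111 Δ1=1101 | 1Δ
t=2: Δ0=1101 Δ1=1111 Δ2=0111 Δ3=0011 | 3Δ
t=3: Δ0=0011 Δ1=0001 | 1Δ
t=4: Δ0=0001 Δ1=0011 Δ2=1011 Δ3=1111 | 3Δ
t=5: Δ0=1111 Δ1=1101 | 1Δ
t=6: Δ0=1101 Δ1=1111 Δ2=0111 Δ3=0011 | 3Δ
t=7: Δ0=0011 Δ1=0001 | 1Δ
t=8: Δ0=0001 Δ1=0011 Δ2=1011 Δ3=1111 | 3Δ
t=9: Δ0=1111 Δ1=1101 | 1Δ
t=10: Δ0=1101 Δ1=1111 Δ2=0111 Δ3=0011 | 3Δ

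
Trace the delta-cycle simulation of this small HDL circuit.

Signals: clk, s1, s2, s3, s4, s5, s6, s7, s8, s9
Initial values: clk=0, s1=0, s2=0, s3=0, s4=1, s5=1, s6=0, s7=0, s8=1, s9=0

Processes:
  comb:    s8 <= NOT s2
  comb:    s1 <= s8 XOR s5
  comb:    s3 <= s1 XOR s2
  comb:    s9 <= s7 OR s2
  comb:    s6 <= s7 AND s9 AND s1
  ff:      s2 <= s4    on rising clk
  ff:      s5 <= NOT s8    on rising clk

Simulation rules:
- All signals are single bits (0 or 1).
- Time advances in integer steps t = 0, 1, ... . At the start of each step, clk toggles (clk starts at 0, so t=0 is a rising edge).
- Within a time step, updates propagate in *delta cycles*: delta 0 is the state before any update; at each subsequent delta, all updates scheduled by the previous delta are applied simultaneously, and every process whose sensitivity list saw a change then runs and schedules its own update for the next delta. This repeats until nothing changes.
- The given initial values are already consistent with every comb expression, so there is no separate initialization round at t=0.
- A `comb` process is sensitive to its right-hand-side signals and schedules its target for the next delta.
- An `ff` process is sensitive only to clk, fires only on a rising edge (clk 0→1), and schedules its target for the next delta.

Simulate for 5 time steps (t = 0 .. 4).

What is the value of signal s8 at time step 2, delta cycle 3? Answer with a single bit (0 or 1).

t=0 Δ0: s7=0 s1=0 s4=1 s3=0 s8=1 s2=0 s5=1 clk=0 s6=0 s9=0
  Δ1: clk:0→1
  Δ2: s2:0→1, s5:1→0
  Δ3: s1:0→1, s3:0→1, s8:1→0, s9:0→1
  Δ4: s1:1→0, s3:1→0
  Δ5: s3:0→1
  (5Δ to stable)
t=1 Δ0: s7=0 s1=0 s4=1 s3=1 s8=0 s2=1 s5=0 clk=1 s6=0 s9=1
  Δ1: clk:1→0
  (1Δ to stable)
t=2 Δ0: s7=0 s1=0 s4=1 s3=1 s8=0 s2=1 s5=0 clk=0 s6=0 s9=1
  Δ1: clk:0→1
  Δ2: s5:0→1
  Δ3: s1:0→1
  Δ4: s3:1→0
  (4Δ to stable)
t=3 Δ0: s7=0 s1=1 s4=1 s3=0 s8=0 s2=1 s5=1 clk=1 s6=0 s9=1
  Δ1: clk:1→0
  (1Δ to stable)
t=4 Δ0: s7=0 s1=1 s4=1 s3=0 s8=0 s2=1 s5=1 clk=0 s6=0 s9=1
  Δ1: clk:0→1
  (1Δ to stable)

0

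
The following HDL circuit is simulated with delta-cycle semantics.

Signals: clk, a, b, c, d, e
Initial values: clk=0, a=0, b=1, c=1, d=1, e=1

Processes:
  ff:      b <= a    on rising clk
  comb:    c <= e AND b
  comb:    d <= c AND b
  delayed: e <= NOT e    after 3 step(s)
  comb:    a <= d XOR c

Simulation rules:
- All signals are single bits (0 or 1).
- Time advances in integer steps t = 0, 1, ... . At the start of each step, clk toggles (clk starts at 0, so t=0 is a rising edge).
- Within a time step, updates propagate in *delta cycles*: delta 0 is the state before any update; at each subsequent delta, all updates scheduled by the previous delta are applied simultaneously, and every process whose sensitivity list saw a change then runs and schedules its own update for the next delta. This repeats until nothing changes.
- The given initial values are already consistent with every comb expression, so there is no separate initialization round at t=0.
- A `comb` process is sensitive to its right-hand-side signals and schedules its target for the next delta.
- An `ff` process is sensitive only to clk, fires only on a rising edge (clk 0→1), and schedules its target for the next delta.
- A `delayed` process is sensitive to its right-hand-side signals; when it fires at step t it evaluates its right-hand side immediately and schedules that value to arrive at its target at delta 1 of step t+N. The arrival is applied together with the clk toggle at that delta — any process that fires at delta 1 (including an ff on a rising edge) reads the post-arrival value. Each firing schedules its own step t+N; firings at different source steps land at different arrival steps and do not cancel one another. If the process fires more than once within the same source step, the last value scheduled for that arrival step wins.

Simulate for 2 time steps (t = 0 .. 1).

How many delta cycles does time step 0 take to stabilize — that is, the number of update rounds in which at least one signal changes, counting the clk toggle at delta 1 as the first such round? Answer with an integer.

3

t=0 Δ0: a=0 d=1 b=1 e=1 clk=0 c=1
  Δ1: clk:0→1
  Δ2: b:1→0
  Δ3: d:1→0, c:1→0
  (3Δ to stable)
t=1 Δ0: a=0 d=0 b=0 e=1 clk=1 c=0
  Δ1: clk:1→0
  (1Δ to stable)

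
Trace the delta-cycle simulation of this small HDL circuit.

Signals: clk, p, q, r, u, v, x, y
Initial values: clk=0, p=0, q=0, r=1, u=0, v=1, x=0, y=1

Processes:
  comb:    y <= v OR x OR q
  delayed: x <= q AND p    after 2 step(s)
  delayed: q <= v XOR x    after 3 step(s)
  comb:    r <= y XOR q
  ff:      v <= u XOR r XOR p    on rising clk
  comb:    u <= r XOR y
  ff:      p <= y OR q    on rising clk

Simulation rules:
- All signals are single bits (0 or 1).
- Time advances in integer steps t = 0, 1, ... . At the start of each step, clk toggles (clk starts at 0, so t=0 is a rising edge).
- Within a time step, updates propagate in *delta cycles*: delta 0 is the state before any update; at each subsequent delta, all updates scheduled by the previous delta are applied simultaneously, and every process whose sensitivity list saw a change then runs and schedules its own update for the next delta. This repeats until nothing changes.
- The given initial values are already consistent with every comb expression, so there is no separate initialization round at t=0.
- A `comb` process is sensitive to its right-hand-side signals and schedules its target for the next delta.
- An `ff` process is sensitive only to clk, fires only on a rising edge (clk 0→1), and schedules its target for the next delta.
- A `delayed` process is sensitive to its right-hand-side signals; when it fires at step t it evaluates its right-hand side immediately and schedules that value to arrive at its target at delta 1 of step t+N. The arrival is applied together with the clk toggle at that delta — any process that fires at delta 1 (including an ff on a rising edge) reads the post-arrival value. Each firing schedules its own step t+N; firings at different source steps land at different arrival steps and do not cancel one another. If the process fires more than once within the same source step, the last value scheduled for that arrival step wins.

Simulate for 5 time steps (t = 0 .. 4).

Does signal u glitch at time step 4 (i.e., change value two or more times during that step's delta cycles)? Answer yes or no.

yes

[bits: x,q,u,p,v,y,r,clk]
t=0: Δ0=00001110 Δ1=00001111 Δ2=00011111 | 2Δ
t=1: Δ0=00011111 Δ1=00011110 | 1Δ
t=2: Δ0=00011110 Δ1=00011111 Δ2=00010111 Δ3=00010011 Δ4=00110001 Δ5=00010001 | 5Δ
t=3: Δ0=00010001 Δ1=00010000 | 1Δ
t=4: Δ0=00010000 Δ1=00010001 Δ2=00001001 Δ3=00001101 Δ4=00101111 Δ5=00001111 | 5Δ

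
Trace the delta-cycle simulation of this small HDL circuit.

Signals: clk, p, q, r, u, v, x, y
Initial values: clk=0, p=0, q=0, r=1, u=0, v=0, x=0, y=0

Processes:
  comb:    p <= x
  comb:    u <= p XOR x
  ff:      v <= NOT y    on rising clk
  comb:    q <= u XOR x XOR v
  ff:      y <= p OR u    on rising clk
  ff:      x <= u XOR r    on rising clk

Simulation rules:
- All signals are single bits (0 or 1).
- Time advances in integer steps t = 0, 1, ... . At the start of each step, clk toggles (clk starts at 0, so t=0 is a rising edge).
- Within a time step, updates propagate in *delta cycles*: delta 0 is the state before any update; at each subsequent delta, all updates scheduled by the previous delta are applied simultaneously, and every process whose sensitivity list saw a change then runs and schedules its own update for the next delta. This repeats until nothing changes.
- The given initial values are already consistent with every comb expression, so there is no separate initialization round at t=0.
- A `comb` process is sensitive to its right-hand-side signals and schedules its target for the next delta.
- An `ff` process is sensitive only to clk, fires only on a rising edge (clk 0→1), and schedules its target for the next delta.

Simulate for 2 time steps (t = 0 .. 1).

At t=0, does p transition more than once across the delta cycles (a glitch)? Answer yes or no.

no

t0.Δ0 v=0 q=0 x=0 r=1 p=0 clk=0 u=0 y=0
t0.Δ1 v=0 q=0 x=0 r=1 p=0 clk=1 u=0 y=0
t0.Δ2 v=1 q=0 x=1 r=1 p=0 clk=1 u=0 y=0
t0.Δ3 v=1 q=0 x=1 r=1 p=1 clk=1 u=1 y=0
t0.Δ4 v=1 q=1 x=1 r=1 p=1 clk=1 u=0 y=0
t0.Δ5 v=1 q=0 x=1 r=1 p=1 clk=1 u=0 y=0
t1.Δ0 v=1 q=0 x=1 r=1 p=1 clk=1 u=0 y=0
t1.Δ1 v=1 q=0 x=1 r=1 p=1 clk=0 u=0 y=0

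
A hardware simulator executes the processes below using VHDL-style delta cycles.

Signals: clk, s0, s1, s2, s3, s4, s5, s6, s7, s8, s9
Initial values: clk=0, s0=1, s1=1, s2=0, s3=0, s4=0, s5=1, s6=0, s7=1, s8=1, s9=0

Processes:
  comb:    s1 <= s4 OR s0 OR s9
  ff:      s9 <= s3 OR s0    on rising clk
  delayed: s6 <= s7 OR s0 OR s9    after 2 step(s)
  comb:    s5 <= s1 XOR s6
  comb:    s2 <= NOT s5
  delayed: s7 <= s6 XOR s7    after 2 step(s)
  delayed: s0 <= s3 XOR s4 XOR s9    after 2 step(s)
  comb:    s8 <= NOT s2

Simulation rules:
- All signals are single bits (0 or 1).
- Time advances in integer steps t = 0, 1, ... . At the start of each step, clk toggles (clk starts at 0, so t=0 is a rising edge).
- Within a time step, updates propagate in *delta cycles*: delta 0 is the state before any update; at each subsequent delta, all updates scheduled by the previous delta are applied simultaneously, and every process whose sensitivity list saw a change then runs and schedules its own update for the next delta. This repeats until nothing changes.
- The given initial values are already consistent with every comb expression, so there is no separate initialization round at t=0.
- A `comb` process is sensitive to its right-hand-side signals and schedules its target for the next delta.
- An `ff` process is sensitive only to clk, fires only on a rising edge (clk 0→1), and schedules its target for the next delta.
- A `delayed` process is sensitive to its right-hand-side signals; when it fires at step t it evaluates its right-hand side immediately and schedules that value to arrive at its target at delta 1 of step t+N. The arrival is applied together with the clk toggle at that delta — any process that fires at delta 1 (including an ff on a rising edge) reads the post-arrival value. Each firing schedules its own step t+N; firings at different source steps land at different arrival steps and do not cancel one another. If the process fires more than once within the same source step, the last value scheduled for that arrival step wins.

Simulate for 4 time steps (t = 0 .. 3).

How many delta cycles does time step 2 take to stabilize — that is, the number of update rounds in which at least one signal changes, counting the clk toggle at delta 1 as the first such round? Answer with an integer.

4

t0.Δ0 s9=0 s1=1 s0=1 s3=0 s4=0 s8=1 s6=0 s5=1 s2=0 clk=0 s7=1
t0.Δ1 s9=0 s1=1 s0=1 s3=0 s4=0 s8=1 s6=0 s5=1 s2=0 clk=1 s7=1
t0.Δ2 s9=1 s1=1 s0=1 s3=0 s4=0 s8=1 s6=0 s5=1 s2=0 clk=1 s7=1
t1.Δ0 s9=1 s1=1 s0=1 s3=0 s4=0 s8=1 s6=0 s5=1 s2=0 clk=1 s7=1
t1.Δ1 s9=1 s1=1 s0=1 s3=0 s4=0 s8=1 s6=0 s5=1 s2=0 clk=0 s7=1
t2.Δ0 s9=1 s1=1 s0=1 s3=0 s4=0 s8=1 s6=0 s5=1 s2=0 clk=0 s7=1
t2.Δ1 s9=1 s1=1 s0=1 s3=0 s4=0 s8=1 s6=1 s5=1 s2=0 clk=1 s7=1
t2.Δ2 s9=1 s1=1 s0=1 s3=0 s4=0 s8=1 s6=1 s5=0 s2=0 clk=1 s7=1
t2.Δ3 s9=1 s1=1 s0=1 s3=0 s4=0 s8=1 s6=1 s5=0 s2=1 clk=1 s7=1
t2.Δ4 s9=1 s1=1 s0=1 s3=0 s4=0 s8=0 s6=1 s5=0 s2=1 clk=1 s7=1
t3.Δ0 s9=1 s1=1 s0=1 s3=0 s4=0 s8=0 s6=1 s5=0 s2=1 clk=1 s7=1
t3.Δ1 s9=1 s1=1 s0=1 s3=0 s4=0 s8=0 s6=1 s5=0 s2=1 clk=0 s7=1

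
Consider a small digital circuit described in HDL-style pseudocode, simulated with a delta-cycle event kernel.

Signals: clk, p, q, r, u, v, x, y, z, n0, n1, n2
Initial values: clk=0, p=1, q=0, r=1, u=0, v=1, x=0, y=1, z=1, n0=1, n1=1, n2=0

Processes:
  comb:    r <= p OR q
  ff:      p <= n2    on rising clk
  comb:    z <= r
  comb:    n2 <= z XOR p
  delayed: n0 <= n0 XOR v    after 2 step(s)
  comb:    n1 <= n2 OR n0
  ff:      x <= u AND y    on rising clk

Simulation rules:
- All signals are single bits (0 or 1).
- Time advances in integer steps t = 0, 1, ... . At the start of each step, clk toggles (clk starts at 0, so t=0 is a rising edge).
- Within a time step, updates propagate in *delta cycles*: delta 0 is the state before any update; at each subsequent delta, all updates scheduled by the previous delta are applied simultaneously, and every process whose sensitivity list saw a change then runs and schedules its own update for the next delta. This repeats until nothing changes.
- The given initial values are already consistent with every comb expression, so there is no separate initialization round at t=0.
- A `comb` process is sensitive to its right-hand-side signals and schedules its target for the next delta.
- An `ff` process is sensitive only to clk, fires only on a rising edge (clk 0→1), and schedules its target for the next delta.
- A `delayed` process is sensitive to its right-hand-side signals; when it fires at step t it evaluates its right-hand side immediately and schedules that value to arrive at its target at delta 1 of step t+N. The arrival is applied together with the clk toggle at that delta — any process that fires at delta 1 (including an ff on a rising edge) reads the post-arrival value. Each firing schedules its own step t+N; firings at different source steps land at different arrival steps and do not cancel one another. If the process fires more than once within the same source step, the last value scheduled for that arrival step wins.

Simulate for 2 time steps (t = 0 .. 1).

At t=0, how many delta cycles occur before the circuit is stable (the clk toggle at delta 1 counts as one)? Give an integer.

5

[bits: n1,p,q,r,x,u,n0,v,n2,z,y,clk]
t=0: Δ0=110100110110 Δ1=110100110111 Δ2=100100110111 Δ3=100000111111 Δ4=100000111011 Δ5=100000110011 | 5Δ
t=1: Δ0=100000110011 Δ1=100000110010 | 1Δ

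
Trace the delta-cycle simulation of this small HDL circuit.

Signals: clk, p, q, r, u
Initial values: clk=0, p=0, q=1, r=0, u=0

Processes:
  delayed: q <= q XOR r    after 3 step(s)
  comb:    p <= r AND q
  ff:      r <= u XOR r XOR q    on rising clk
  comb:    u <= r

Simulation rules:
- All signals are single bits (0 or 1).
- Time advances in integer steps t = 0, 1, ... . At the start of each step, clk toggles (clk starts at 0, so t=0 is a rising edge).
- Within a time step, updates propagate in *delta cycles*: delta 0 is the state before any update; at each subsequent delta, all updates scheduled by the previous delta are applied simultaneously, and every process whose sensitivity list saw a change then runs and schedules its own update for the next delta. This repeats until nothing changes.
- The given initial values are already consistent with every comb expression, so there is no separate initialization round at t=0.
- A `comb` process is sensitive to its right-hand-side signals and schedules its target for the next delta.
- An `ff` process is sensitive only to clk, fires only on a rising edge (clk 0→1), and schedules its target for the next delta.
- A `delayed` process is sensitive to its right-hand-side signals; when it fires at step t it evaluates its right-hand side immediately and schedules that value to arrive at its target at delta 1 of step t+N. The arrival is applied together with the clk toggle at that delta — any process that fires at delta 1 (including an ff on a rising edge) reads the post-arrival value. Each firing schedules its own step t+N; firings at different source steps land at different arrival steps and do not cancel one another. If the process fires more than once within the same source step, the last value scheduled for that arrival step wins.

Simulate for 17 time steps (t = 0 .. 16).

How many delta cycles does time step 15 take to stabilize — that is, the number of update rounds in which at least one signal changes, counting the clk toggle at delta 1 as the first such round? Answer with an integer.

t0.Δ0 clk=0 p=0 r=0 q=1 u=0
t0.Δ1 clk=1 p=0 r=0 q=1 u=0
t0.Δ2 clk=1 p=0 r=1 q=1 u=0
t0.Δ3 clk=1 p=1 r=1 q=1 u=1
t1.Δ0 clk=1 p=1 r=1 q=1 u=1
t1.Δ1 clk=0 p=1 r=1 q=1 u=1
t2.Δ0 clk=0 p=1 r=1 q=1 u=1
t2.Δ1 clk=1 p=1 r=1 q=1 u=1
t3.Δ0 clk=1 p=1 r=1 q=1 u=1
t3.Δ1 clk=0 p=1 r=1 q=0 u=1
t3.Δ2 clk=0 p=0 r=1 q=0 u=1
t4.Δ0 clk=0 p=0 r=1 q=0 u=1
t4.Δ1 clk=1 p=0 r=1 q=0 u=1
t4.Δ2 clk=1 p=0 r=0 q=0 u=1
t4.Δ3 clk=1 p=0 r=0 q=0 u=0
t5.Δ0 clk=1 p=0 r=0 q=0 u=0
t5.Δ1 clk=0 p=0 r=0 q=0 u=0
t6.Δ0 clk=0 p=0 r=0 q=0 u=0
t6.Δ1 clk=1 p=0 r=0 q=1 u=0
t6.Δ2 clk=1 p=0 r=1 q=1 u=0
t6.Δ3 clk=1 p=1 r=1 q=1 u=1
t7.Δ0 clk=1 p=1 r=1 q=1 u=1
t7.Δ1 clk=0 p=1 r=1 q=0 u=1
t7.Δ2 clk=0 p=0 r=1 q=0 u=1
t8.Δ0 clk=0 p=0 r=1 q=0 u=1
t8.Δ1 clk=1 p=0 r=1 q=0 u=1
t8.Δ2 clk=1 p=0 r=0 q=0 u=1
t8.Δ3 clk=1 p=0 r=0 q=0 u=0
t9.Δ0 clk=1 p=0 r=0 q=0 u=0
t9.Δ1 clk=0 p=0 r=0 q=0 u=0
t10.Δ0 clk=0 p=0 r=0 q=0 u=0
t10.Δ1 clk=1 p=0 r=0 q=1 u=0
t10.Δ2 clk=1 p=0 r=1 q=1 u=0
t10.Δ3 clk=1 p=1 r=1 q=1 u=1
t11.Δ0 clk=1 p=1 r=1 q=1 u=1
t11.Δ1 clk=0 p=1 r=1 q=0 u=1
t11.Δ2 clk=0 p=0 r=1 q=0 u=1
t12.Δ0 clk=0 p=0 r=1 q=0 u=1
t12.Δ1 clk=1 p=0 r=1 q=0 u=1
t12.Δ2 clk=1 p=0 r=0 q=0 u=1
t12.Δ3 clk=1 p=0 r=0 q=0 u=0
t13.Δ0 clk=1 p=0 r=0 q=0 u=0
t13.Δ1 clk=0 p=0 r=0 q=0 u=0
t14.Δ0 clk=0 p=0 r=0 q=0 u=0
t14.Δ1 clk=1 p=0 r=0 q=1 u=0
t14.Δ2 clk=1 p=0 r=1 q=1 u=0
t14.Δ3 clk=1 p=1 r=1 q=1 u=1
t15.Δ0 clk=1 p=1 r=1 q=1 u=1
t15.Δ1 clk=0 p=1 r=1 q=0 u=1
t15.Δ2 clk=0 p=0 r=1 q=0 u=1
t16.Δ0 clk=0 p=0 r=1 q=0 u=1
t16.Δ1 clk=1 p=0 r=1 q=0 u=1
t16.Δ2 clk=1 p=0 r=0 q=0 u=1
t16.Δ3 clk=1 p=0 r=0 q=0 u=0

2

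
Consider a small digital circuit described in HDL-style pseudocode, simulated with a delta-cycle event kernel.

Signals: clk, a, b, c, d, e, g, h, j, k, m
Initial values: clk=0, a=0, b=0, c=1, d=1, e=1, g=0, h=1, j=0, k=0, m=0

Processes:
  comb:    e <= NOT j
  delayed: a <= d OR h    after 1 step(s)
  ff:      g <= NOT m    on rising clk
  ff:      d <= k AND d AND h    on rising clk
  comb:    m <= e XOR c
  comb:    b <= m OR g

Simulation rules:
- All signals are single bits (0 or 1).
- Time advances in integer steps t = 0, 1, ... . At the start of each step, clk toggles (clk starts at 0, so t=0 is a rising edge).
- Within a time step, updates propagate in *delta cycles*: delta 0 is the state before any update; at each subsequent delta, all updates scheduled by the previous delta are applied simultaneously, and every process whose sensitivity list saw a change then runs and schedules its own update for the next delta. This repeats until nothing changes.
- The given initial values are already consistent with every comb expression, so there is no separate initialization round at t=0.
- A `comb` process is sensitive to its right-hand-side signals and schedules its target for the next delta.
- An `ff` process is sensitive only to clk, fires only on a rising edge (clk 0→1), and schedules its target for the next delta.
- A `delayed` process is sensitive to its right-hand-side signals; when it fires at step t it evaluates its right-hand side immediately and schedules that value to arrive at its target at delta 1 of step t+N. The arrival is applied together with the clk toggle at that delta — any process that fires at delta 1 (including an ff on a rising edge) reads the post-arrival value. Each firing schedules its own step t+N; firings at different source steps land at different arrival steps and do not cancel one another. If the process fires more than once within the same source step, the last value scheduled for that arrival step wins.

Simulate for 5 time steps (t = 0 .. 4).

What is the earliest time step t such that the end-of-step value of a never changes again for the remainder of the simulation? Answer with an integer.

1

[bits: e,a,h,c,clk,g,j,d,k,b,m]
t=0: Δ0=10110001000 Δ1=10111001000 Δ2=10111100000 Δ3=10111100010 | 3Δ
t=1: Δ0=10111100010 Δ1=11110100010 | 1Δ
t=2: Δ0=11110100010 Δ1=11111100010 | 1Δ
t=3: Δ0=11111100010 Δ1=11110100010 | 1Δ
t=4: Δ0=11110100010 Δ1=11111100010 | 1Δ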